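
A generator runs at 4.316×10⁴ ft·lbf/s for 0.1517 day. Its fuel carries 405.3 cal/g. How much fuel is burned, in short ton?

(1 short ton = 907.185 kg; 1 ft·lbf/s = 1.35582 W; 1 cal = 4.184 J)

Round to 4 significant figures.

0.4986 short ton

4.316×10⁴ ft·lbf/s → 58517.2 W
0.1517 day → 13106.9 s
E = P × t = 58517.2 × 13106.9 = 7.66979×10⁸ J
405.3 cal/g → 1.69578×10⁶ J/kg
m = E / e_s = 7.66979×10⁸ / 1.69578×10⁶ = 452.287 kg
In short ton: 452.287 / 907.185 = 0.498561 short ton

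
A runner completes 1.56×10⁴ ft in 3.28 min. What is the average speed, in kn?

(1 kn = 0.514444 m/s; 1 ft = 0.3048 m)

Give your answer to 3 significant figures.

1.56×10⁴ ft × 0.3048 → 4754.88 m
3.28 min × 60 → 196.8 s
v = d / t = 4754.88 m / 196.8 s = 24.161 m/s
24.161 m/s ÷ (0.514444 m/s/kn) = 46.9653 kn

47.0 kn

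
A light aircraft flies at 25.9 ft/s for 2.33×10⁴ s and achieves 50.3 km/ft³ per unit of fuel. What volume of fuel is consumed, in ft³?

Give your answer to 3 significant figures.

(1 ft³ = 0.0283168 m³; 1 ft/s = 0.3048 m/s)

3.66 ft³

25.9 ft/s → 7.89432 m/s
d = v × t = 7.89432 × 23300 = 183938 m
50.3 km/ft³ → 1.77633×10⁶ m/m³
V = d / (distance per unit fuel) = 183938 / 1.77633×10⁶ = 0.103549 m³
In ft³: 0.103549 / 0.0283168 = 3.6568 ft³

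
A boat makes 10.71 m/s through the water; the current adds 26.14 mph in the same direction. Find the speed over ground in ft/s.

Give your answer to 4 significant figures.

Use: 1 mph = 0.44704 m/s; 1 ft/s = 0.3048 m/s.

10.71 m/s (already m/s)
26.14 mph × 0.44704 = 11.6856 m/s
Total: 10.71 + 11.6856 = 22.3956 m/s
In ft/s: 22.3956 / 0.3048 = 73.4764 ft/s

73.48 ft/s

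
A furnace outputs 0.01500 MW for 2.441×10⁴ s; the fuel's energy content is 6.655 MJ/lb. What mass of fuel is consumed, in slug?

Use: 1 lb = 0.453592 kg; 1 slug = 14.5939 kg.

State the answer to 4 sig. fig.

1.710 slug

0.01500 MW → 15000 W
E = P × t = 15000 × 24410 = 3.6615×10⁸ J
6.655 MJ/lb → 1.46718×10⁷ J/kg
m = E / e_s = 3.6615×10⁸ / 1.46718×10⁷ = 24.956 kg
In slug: 24.956 / 14.5939 = 1.71003 slug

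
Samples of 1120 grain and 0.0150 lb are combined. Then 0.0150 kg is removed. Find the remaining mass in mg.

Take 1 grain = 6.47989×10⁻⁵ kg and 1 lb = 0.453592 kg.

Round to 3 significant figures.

1120 grain × 6.47989×10⁻⁵ = 0.0725748 kg
0.0150 lb × 0.453592 = 0.00680388 kg
0.0150 kg (already kg)
Net: 0.0725748 + 0.00680388 − 0.015 = 0.0643787 kg
In mg: 0.0643787 / 10⁻⁶ = 64378.7 mg

6.44×10⁴ mg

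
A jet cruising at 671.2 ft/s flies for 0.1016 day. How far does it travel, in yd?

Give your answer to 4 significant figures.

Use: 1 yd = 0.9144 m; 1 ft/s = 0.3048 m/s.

671.2 ft/s × 0.3048 → 204.582 m/s
0.1016 day × 86400 → 8778.24 s
d = v × t = 204.582 m/s × 8778.24 s = 1.79587×10⁶ m
1.79587×10⁶ m ÷ (0.9144 m/yd) = 1.96399×10⁶ yd

1.964×10⁶ yd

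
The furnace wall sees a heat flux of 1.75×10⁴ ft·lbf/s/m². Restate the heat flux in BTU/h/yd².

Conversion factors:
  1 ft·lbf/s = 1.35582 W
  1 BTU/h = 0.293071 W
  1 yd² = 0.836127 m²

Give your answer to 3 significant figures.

6.77×10⁴ BTU/h/yd²

1.75×10⁴ ft·lbf/s/m² × 1.35582 W/ft·lbf/s = 23726.9 W/m²
23726.9 W/m² ÷ 0.293071 W/BTU/h × 0.836127 m²/yd² = 67692.5 BTU/h/yd²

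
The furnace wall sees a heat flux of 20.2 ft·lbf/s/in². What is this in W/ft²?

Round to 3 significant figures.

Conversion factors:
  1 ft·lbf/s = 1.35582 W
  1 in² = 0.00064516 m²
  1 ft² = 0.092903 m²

20.2 ft·lbf/s/in² × 1.35582 W/ft·lbf/s ÷ 0.00064516 m²/in² = 42450.8 W/m²
42450.8 W/m² × 0.092903 m²/ft² = 3943.81 W/ft²

3940 W/ft²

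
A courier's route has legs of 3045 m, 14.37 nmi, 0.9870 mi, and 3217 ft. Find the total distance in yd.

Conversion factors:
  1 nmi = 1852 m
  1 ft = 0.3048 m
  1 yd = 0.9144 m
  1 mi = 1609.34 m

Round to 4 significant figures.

3.524×10⁴ yd

3045 m (already m)
14.37 nmi × 1852 → 26613.2 m
0.9870 mi × 1609.34 → 1588.42 m
3217 ft × 0.3048 → 980.542 m
Combined: 3045 + 26613.2 + 1588.42 + 980.542 = 32227.2 m
In yd: 32227.2 / 0.9144 = 35244.1 yd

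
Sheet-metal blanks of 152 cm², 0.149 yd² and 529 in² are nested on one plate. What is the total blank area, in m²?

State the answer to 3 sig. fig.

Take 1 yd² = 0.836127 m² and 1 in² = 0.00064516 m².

0.481 m²

152 cm² × 0.0001 → 0.0152 m²
0.149 yd² × 0.836127 → 0.124583 m²
529 in² × 0.00064516 → 0.34129 m²
Sum: 0.0152 + 0.124583 + 0.34129 = 0.481073 m²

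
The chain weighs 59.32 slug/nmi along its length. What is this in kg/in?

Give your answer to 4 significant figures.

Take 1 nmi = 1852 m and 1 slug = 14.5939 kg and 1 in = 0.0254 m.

59.32 slug/nmi × 14.5939 kg/slug ÷ 1852 m/nmi = 0.467446 kg/m
0.467446 kg/m × 0.0254 m/in = 0.0118731 kg/in

0.01187 kg/in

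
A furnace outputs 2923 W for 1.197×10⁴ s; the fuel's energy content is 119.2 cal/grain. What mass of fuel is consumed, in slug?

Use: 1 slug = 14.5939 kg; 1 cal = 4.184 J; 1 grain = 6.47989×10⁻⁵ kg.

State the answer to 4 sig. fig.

0.3115 slug

E = P × t = 2923 × 11970 = 3.49883×10⁷ J
119.2 cal/grain → 7.69662×10⁶ J/kg
m = E / e_s = 3.49883×10⁷ / 7.69662×10⁶ = 4.54593 kg
In slug: 4.54593 / 14.5939 = 0.311495 slug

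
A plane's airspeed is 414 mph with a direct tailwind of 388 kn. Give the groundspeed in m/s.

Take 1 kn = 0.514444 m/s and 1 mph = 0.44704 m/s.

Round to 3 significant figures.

385 m/s

414 mph × 0.44704 → 185.075 m/s
388 kn × 0.514444 → 199.604 m/s
Sum: 185.075 + 199.604 = 384.679 m/s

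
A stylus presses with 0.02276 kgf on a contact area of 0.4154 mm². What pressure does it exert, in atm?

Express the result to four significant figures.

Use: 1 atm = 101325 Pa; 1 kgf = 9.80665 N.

5.303 atm

0.02276 kgf × 9.80665 → 0.223199 N
0.4154 mm² × 10⁻⁶ → 4.154×10⁻⁷ m²
P = F / A = 0.223199 N / 4.154×10⁻⁷ m² = 537311 Pa
537311 Pa ÷ (101325 Pa/atm) = 5.30285 atm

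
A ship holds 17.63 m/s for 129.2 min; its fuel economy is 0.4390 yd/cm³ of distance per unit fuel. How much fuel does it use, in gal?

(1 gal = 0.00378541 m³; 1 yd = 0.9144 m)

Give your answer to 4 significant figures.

89.94 gal

129.2 min → 7752 s
d = v × t = 17.63 × 7752 = 136668 m
0.4390 yd/cm³ → 401422 m/m³
V = d / (distance per unit fuel) = 136668 / 401422 = 0.34046 m³
In gal: 0.34046 / 0.00378541 = 89.9401 gal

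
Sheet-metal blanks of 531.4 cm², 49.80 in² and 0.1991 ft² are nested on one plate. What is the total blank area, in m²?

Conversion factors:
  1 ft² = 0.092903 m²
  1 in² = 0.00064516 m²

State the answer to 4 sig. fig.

0.1038 m²

531.4 cm² × 0.0001 → 0.05314 m²
49.80 in² × 0.00064516 → 0.032129 m²
0.1991 ft² × 0.092903 → 0.018497 m²
Total: 0.05314 + 0.032129 + 0.018497 = 0.103766 m²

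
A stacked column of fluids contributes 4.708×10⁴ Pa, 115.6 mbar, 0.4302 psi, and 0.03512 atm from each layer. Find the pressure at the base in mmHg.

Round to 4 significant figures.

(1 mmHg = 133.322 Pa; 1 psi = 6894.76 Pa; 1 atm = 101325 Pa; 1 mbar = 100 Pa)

4.708×10⁴ Pa (already Pa)
115.6 mbar × 100 = 11560 Pa
0.4302 psi × 6894.76 = 2966.13 Pa
0.03512 atm × 101325 = 3558.53 Pa
Sum: 47080 + 11560 + 2966.13 + 3558.53 = 65164.7 Pa
In mmHg: 65164.7 / 133.322 = 488.777 mmHg

488.8 mmHg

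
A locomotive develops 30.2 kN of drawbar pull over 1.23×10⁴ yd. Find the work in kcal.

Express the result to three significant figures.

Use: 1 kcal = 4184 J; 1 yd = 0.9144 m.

30.2 kN × 1000 → 30200 N
1.23×10⁴ yd × 0.9144 → 11247.1 m
W = F × d = 30200 N × 11247.1 m = 3.39662×10⁸ J
3.39662×10⁸ J ÷ (4184 J/kcal) = 81181.2 kcal

8.12×10⁴ kcal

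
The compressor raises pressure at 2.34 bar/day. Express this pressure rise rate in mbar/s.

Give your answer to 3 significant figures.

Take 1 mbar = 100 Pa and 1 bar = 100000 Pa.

0.0271 mbar/s

2.34 bar/day × 100000 Pa/bar ÷ 86400 s/day = 2.70833 Pa/s
2.70833 Pa/s ÷ 100 Pa/mbar = 0.0270833 mbar/s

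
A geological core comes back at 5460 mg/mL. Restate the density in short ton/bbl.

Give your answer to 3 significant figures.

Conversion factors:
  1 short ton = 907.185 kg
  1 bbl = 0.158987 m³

5460 mg/mL × 10⁻⁶ kg/mg ÷ 10⁻⁶ m³/mL = 5460 kg/m³
5460 kg/m³ ÷ 907.185 kg/short ton × 0.158987 m³/bbl = 0.956882 short ton/bbl

0.957 short ton/bbl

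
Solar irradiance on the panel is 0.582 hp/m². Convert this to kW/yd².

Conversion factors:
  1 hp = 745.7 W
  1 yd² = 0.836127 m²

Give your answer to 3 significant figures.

0.582 hp/m² × 745.7 W/hp = 433.997 W/m²
433.997 W/m² ÷ 1000 W/kW × 0.836127 m²/yd² = 0.362877 kW/yd²

0.363 kW/yd²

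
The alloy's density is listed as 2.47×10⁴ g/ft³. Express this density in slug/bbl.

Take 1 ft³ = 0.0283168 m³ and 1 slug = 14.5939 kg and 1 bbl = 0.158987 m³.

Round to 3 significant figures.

9.50 slug/bbl

2.47×10⁴ g/ft³ × 0.001 kg/g ÷ 0.0283168 m³/ft³ = 872.274 kg/m³
872.274 kg/m³ ÷ 14.5939 kg/slug × 0.158987 m³/bbl = 9.50262 slug/bbl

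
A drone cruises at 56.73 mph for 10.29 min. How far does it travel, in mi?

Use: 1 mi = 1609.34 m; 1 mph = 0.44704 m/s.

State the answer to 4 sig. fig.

56.73 mph × 0.44704 → 25.3606 m/s
10.29 min × 60 → 617.4 s
d = v × t = 25.3606 m/s × 617.4 s = 15657.6 m
15657.6 m ÷ (1609.34 m/mi) = 9.72921 mi

9.729 mi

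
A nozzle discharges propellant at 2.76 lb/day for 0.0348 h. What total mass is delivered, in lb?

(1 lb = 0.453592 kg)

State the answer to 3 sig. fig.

0.00400 lb

2.76 lb/day → 1.44897×10⁻⁵ kg/s
0.0348 h → 125.28 s
m = ṁ × t = 1.44897×10⁻⁵ × 125.28 = 0.00181527 kg
In lb: 0.00181527 / 0.453592 = 0.00400199 lb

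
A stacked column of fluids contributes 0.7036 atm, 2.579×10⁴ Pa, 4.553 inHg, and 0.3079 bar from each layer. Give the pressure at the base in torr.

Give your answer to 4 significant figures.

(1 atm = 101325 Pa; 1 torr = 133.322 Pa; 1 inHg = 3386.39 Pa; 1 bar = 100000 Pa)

1075 torr

0.7036 atm × 101325 → 71292.3 Pa
2.579×10⁴ Pa (already Pa)
4.553 inHg × 3386.39 → 15418.2 Pa
0.3079 bar × 100000 → 30790 Pa
Sum: 71292.3 + 25790 + 15418.2 + 30790 = 143290 Pa
In torr: 143290 / 133.322 = 1074.77 torr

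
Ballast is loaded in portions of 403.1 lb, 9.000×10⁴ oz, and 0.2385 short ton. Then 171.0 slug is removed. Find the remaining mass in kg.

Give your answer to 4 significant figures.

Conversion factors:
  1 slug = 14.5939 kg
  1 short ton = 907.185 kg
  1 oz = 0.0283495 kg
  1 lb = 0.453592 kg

455.1 kg

403.1 lb × 0.453592 = 182.843 kg
9.000×10⁴ oz × 0.0283495 = 2551.46 kg
0.2385 short ton × 907.185 = 216.364 kg
171.0 slug × 14.5939 = 2495.56 kg
Net: 182.843 + 2551.46 + 216.364 − 2495.56 = 455.107 kg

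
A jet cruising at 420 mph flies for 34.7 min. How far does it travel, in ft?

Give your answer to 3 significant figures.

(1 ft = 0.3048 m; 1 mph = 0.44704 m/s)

420 mph × 0.44704 = 187.757 m/s
34.7 min × 60 = 2082 s
d = v × t = 187.757 m/s × 2082 s = 390910 m
390910 m ÷ (0.3048 m/ft) = 1.28251×10⁶ ft

1.28×10⁶ ft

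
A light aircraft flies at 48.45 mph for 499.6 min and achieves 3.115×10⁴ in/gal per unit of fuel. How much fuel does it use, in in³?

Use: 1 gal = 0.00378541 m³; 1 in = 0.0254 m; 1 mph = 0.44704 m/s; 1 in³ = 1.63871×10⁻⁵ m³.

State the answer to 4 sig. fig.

48.45 mph → 21.6591 m/s
499.6 min → 29976 s
d = v × t = 21.6591 × 29976 = 649253 m
3.115×10⁴ in/gal → 209016 m/m³
V = d / (distance per unit fuel) = 649253 / 209016 = 3.10624 m³
In in³: 3.10624 / 1.63871×10⁻⁵ = 189554 in³

1.896×10⁵ in³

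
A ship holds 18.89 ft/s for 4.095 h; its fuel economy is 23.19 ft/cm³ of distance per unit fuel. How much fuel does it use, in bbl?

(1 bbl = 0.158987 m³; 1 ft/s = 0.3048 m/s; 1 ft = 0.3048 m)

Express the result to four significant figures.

0.07553 bbl

18.89 ft/s → 5.75767 m/s
4.095 h → 14742 s
d = v × t = 5.75767 × 14742 = 84879.6 m
23.19 ft/cm³ → 7.06831×10⁶ m/m³
V = d / (distance per unit fuel) = 84879.6 / 7.06831×10⁶ = 0.0120085 m³
In bbl: 0.0120085 / 0.158987 = 0.0755313 bbl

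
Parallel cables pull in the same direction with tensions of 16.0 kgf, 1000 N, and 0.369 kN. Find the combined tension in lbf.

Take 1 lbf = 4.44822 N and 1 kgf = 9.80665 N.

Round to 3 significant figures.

343 lbf

16.0 kgf × 9.80665 = 156.906 N
1000 N (already N)
0.369 kN × 1000 = 369 N
Total: 156.906 + 1000 + 369 = 1525.91 N
In lbf: 1525.91 / 4.44822 = 343.038 lbf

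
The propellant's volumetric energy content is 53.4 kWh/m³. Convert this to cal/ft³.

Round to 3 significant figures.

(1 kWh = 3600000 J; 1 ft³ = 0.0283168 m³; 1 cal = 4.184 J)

1.30×10⁶ cal/ft³

53.4 kWh/m³ × 3600000 J/kWh = 1.9224×10⁸ J/m³
1.9224×10⁸ J/m³ ÷ 4.184 J/cal × 0.0283168 m³/ft³ = 1.30106×10⁶ cal/ft³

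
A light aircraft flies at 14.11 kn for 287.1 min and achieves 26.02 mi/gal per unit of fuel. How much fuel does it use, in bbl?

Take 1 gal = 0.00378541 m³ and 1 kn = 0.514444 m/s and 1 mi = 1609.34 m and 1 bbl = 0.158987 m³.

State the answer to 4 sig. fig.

0.07110 bbl

14.11 kn → 7.2588 m/s
287.1 min → 17226 s
d = v × t = 7.2588 × 17226 = 125040 m
26.02 mi/gal → 1.10622×10⁷ m/m³
V = d / (distance per unit fuel) = 125040 / 1.10622×10⁷ = 0.0113034 m³
In bbl: 0.0113034 / 0.158987 = 0.0710964 bbl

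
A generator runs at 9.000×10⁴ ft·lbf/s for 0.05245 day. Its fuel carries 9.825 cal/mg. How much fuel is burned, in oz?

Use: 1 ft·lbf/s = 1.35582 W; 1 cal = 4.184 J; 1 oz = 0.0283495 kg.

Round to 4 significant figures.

9.000×10⁴ ft·lbf/s → 122024 W
0.05245 day → 4531.68 s
E = P × t = 122024 × 4531.68 = 5.52974×10⁸ J
9.825 cal/mg → 4.11078×10⁷ J/kg
m = E / e_s = 5.52974×10⁸ / 4.11078×10⁷ = 13.4518 kg
In oz: 13.4518 / 0.0283495 = 474.499 oz

474.5 oz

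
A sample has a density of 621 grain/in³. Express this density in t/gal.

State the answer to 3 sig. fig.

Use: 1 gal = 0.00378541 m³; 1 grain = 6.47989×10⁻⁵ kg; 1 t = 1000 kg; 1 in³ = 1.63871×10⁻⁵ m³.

0.00930 t/gal

621 grain/in³ × 6.47989×10⁻⁵ kg/grain ÷ 1.63871×10⁻⁵ m³/in³ = 2455.6 kg/m³
2455.6 kg/m³ ÷ 1000 kg/t × 0.00378541 m³/gal = 0.00929545 t/gal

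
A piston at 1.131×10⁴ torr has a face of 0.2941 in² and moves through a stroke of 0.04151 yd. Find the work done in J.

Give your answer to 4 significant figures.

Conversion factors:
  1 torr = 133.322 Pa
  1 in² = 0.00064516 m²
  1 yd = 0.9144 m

1.131×10⁴ torr → 1.50787×10⁶ Pa
0.2941 in² → 1.89742×10⁻⁴ m²
F = P × A = 1.50787×10⁶ × 1.89742×10⁻⁴ = 286.106 N
0.04151 yd → 0.0379567 m
W = F × d = 286.106 × 0.0379567 = 10.8596 J

10.86 J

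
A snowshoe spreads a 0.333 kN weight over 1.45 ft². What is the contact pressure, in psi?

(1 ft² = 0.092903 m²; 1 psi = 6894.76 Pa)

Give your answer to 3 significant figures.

0.333 kN × 1000 → 333 N
1.45 ft² × 0.092903 → 0.134709 m²
P = F / A = 333 N / 0.134709 m² = 2472 Pa
2472 Pa ÷ (6894.76 Pa/psi) = 0.358533 psi

0.359 psi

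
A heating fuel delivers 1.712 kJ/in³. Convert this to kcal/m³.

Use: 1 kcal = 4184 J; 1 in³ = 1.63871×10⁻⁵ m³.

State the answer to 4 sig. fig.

2.497×10⁴ kcal/m³

1.712 kJ/in³ × 1000 J/kJ ÷ 1.63871×10⁻⁵ m³/in³ = 1.04472×10⁸ J/m³
1.04472×10⁸ J/m³ ÷ 4184 J/kcal = 24969.4 kcal/m³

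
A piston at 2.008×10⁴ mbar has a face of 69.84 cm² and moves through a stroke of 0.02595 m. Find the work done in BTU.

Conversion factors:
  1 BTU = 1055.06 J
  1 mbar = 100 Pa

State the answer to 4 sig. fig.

2.008×10⁴ mbar → 2.008×10⁶ Pa
69.84 cm² → 0.006984 m²
F = P × A = 2.008×10⁶ × 0.006984 = 14023.9 N
W = F × d = 14023.9 × 0.02595 = 363.92 J
In BTU: 363.92 / 1055.06 = 0.344928 BTU

0.3449 BTU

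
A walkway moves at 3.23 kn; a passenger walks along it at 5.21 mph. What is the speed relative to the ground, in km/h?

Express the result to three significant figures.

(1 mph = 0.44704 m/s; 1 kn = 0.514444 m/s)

3.23 kn × 0.514444 = 1.66165 m/s
5.21 mph × 0.44704 = 2.32908 m/s
Combined: 1.66165 + 2.32908 = 3.99073 m/s
In km/h: 3.99073 / (1/3.6) = 14.3666 km/h

14.4 km/h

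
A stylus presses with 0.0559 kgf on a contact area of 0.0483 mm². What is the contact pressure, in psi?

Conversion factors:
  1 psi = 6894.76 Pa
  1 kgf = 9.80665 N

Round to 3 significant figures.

0.0559 kgf × 9.80665 → 0.548192 N
0.0483 mm² × 10⁻⁶ → 4.83×10⁻⁸ m²
P = F / A = 0.548192 N / 4.83×10⁻⁸ m² = 1.13497×10⁷ Pa
1.13497×10⁷ Pa ÷ (6894.76 Pa/psi) = 1646.13 psi

1650 psi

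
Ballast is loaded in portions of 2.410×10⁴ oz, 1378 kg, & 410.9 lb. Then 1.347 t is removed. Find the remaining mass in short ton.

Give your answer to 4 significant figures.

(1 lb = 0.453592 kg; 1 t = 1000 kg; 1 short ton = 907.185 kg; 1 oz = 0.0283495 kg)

2.410×10⁴ oz × 0.0283495 = 683.223 kg
1378 kg (already kg)
410.9 lb × 0.453592 = 186.381 kg
1.347 t × 1000 = 1347 kg
Sum: 683.223 + 1378 + 186.381 − 1347 = 900.604 kg
In short ton: 900.604 / 907.185 = 0.992746 short ton

0.9927 short ton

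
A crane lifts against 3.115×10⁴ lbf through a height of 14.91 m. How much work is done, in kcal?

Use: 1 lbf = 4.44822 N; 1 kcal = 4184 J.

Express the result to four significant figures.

3.115×10⁴ lbf × 4.44822 → 138562 N
W = F × d = 138562 N × 14.91 m = 2.06596×10⁶ J
2.06596×10⁶ J ÷ (4184 J/kcal) = 493.776 kcal

493.8 kcal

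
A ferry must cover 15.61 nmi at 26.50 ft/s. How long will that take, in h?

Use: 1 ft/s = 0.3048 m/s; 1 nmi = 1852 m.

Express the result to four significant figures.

15.61 nmi × 1852 → 28909.7 m
26.50 ft/s × 0.3048 → 8.0772 m/s
t = d / v = 28909.7 m / 8.0772 m/s = 3579.17 s
3579.17 s ÷ (3600 s/h) = 0.994214 h

0.9942 h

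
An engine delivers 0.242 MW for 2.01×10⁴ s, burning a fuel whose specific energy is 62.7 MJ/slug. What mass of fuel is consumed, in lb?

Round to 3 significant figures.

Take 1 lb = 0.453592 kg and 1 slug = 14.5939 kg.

0.242 MW → 242000 W
E = P × t = 242000 × 20100 = 4.8642×10⁹ J
62.7 MJ/slug → 4.29632×10⁶ J/kg
m = E / e_s = 4.8642×10⁹ / 4.29632×10⁶ = 1132.18 kg
In lb: 1132.18 / 0.453592 = 2496.03 lb

2500 lb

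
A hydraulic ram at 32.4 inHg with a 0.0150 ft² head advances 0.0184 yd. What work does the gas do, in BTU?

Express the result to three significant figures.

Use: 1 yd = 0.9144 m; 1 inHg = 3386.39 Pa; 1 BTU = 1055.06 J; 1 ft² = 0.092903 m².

0.00244 BTU

32.4 inHg → 109719 Pa
0.0150 ft² → 0.00139354 m²
F = P × A = 109719 × 0.00139354 = 152.898 N
0.0184 yd → 0.016825 m
W = F × d = 152.898 × 0.016825 = 2.57251 J
In BTU: 2.57251 / 1055.06 = 0.00243826 BTU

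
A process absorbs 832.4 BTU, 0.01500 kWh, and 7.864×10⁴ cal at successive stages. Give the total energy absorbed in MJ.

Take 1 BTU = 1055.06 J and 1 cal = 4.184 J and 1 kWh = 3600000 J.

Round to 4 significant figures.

832.4 BTU × 1055.06 = 878232 J
0.01500 kWh × 3600000 = 54000 J
7.864×10⁴ cal × 4.184 = 329030 J
Combined: 878232 + 54000 + 329030 = 1.26126×10⁶ J
In MJ: 1.26126×10⁶ / 1000000 = 1.26126 MJ

1.261 MJ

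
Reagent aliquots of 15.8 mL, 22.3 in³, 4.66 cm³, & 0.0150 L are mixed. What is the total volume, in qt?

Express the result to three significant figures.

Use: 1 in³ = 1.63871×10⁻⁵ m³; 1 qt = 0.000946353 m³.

15.8 mL × 10⁻⁶ → 1.58×10⁻⁵ m³
22.3 in³ × 1.63871×10⁻⁵ → 3.65432×10⁻⁴ m³
4.66 cm³ × 10⁻⁶ → 4.66×10⁻⁶ m³
0.0150 L × 0.001 → 1.5×10⁻⁵ m³
Total: 1.58×10⁻⁵ + 3.65432×10⁻⁴ + 4.66×10⁻⁶ + 1.5×10⁻⁵ = 4.00892×10⁻⁴ m³
In qt: 4.00892×10⁻⁴ / 0.000946353 = 0.423618 qt

0.424 qt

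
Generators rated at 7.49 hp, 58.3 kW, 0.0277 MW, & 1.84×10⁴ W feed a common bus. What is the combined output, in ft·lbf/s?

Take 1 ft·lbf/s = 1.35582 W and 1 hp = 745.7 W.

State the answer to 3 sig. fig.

8.11×10⁴ ft·lbf/s

7.49 hp × 745.7 → 5585.29 W
58.3 kW × 1000 → 58300 W
0.0277 MW × 1000000 → 27700 W
1.84×10⁴ W (already W)
Combined: 5585.29 + 58300 + 27700 + 18400 = 109985 W
In ft·lbf/s: 109985 / 1.35582 = 81120.7 ft·lbf/s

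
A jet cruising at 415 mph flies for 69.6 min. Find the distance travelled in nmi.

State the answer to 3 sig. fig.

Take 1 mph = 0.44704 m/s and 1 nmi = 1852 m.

415 mph × 0.44704 → 185.522 m/s
69.6 min × 60 → 4176 s
d = v × t = 185.522 m/s × 4176 s = 774740 m
774740 m ÷ (1852 m/nmi) = 418.326 nmi

418 nmi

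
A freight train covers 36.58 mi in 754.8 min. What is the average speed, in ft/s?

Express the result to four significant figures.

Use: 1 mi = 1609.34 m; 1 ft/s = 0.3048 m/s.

36.58 mi × 1609.34 → 58869.7 m
754.8 min × 60 → 45288 s
v = d / t = 58869.7 m / 45288 s = 1.2999 m/s
1.2999 m/s ÷ (0.3048 m/s/ft/s) = 4.26476 ft/s

4.265 ft/s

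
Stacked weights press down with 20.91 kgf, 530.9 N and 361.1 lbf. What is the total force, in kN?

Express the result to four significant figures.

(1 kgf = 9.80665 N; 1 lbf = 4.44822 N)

2.342 kN

20.91 kgf × 9.80665 → 205.057 N
530.9 N (already N)
361.1 lbf × 4.44822 → 1606.25 N
Combined: 205.057 + 530.9 + 1606.25 = 2342.21 N
In kN: 2342.21 / 1000 = 2.34221 kN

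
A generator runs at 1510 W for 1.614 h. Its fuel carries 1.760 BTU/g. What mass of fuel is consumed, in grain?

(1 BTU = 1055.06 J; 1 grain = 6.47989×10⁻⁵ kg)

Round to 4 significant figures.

1.614 h → 5810.4 s
E = P × t = 1510 × 5810.4 = 8.7737×10⁶ J
1.760 BTU/g → 1.85691×10⁶ J/kg
m = E / e_s = 8.7737×10⁶ / 1.85691×10⁶ = 4.72489 kg
In grain: 4.72489 / 6.47989×10⁻⁵ = 72916.2 grain

7.292×10⁴ grain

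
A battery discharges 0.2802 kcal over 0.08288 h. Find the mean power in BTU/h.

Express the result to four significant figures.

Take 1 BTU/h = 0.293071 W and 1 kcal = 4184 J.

0.2802 kcal × 4184 = 1172.36 J
0.08288 h × 3600 = 298.368 s
P = E / t = 1172.36 J / 298.368 s = 3.92924 W
3.92924 W ÷ (0.293071 W/BTU/h) = 13.4071 BTU/h

13.41 BTU/h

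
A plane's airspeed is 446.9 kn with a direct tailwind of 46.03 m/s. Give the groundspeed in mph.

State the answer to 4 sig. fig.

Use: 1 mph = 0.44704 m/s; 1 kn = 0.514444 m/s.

446.9 kn × 0.514444 → 229.905 m/s
46.03 m/s (already m/s)
Sum: 229.905 + 46.03 = 275.935 m/s
In mph: 275.935 / 0.44704 = 617.249 mph

617.2 mph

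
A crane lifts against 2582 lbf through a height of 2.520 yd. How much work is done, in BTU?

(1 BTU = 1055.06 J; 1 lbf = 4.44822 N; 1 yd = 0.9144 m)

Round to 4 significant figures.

2582 lbf × 4.44822 = 11485.3 N
2.520 yd × 0.9144 = 2.30429 m
W = F × d = 11485.3 N × 2.30429 m = 26465.5 J
26465.5 J ÷ (1055.06 J/BTU) = 25.0844 BTU

25.08 BTU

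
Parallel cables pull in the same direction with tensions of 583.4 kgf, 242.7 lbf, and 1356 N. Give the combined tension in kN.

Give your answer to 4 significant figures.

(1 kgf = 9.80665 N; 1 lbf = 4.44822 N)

583.4 kgf × 9.80665 = 5721.2 N
242.7 lbf × 4.44822 = 1079.58 N
1356 N (already N)
Total: 5721.2 + 1079.58 + 1356 = 8156.78 N
In kN: 8156.78 / 1000 = 8.15678 kN

8.157 kN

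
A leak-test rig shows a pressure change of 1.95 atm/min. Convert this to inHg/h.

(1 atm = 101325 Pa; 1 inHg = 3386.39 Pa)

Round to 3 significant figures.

1.95 atm/min × 101325 Pa/atm ÷ 60 s/min = 3293.06 Pa/s
3293.06 Pa/s ÷ 3386.39 Pa/inHg × 3600 s/h = 3500.78 inHg/h

3500 inHg/h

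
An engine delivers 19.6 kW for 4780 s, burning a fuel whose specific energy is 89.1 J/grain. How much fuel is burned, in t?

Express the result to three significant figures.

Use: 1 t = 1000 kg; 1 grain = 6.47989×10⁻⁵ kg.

0.0681 t

19.6 kW → 19600 W
E = P × t = 19600 × 4780 = 9.3688×10⁷ J
89.1 J/grain → 1.37502×10⁶ J/kg
m = E / e_s = 9.3688×10⁷ / 1.37502×10⁶ = 68.1357 kg
In t: 68.1357 / 1000 = 0.0681357 t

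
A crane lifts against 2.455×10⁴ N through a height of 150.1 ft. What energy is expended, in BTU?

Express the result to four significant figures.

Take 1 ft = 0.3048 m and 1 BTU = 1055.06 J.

1065 BTU

150.1 ft × 0.3048 → 45.7505 m
W = F × d = 24550 N × 45.7505 m = 1.12317×10⁶ J
1.12317×10⁶ J ÷ (1055.06 J/BTU) = 1064.56 BTU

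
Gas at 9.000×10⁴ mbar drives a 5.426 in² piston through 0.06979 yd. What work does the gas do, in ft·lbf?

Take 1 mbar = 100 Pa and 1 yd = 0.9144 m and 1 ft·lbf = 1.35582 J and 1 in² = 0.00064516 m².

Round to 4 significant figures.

1483 ft·lbf

9.000×10⁴ mbar → 9×10⁶ Pa
5.426 in² → 0.00350064 m²
F = P × A = 9×10⁶ × 0.00350064 = 31505.8 N
0.06979 yd → 0.063816 m
W = F × d = 31505.8 × 0.063816 = 2010.57 J
In ft·lbf: 2010.57 / 1.35582 = 1482.92 ft·lbf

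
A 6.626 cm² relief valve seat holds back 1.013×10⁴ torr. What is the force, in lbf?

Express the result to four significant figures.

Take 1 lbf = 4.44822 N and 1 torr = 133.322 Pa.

1.013×10⁴ torr × 133.322 → 1.35055×10⁶ Pa
6.626 cm² × 0.0001 → 6.626×10⁻⁴ m²
F = P × A = 1.35055×10⁶ Pa × 6.626×10⁻⁴ m² = 894.874 N
894.874 N ÷ (4.44822 N/lbf) = 201.176 lbf

201.2 lbf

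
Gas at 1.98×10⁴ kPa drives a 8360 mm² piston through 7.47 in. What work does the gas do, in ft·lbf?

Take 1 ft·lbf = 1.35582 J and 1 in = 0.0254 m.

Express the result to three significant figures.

1.98×10⁴ kPa → 1.98×10⁷ Pa
8360 mm² → 0.00836 m²
F = P × A = 1.98×10⁷ × 0.00836 = 165528 N
7.47 in → 0.189738 m
W = F × d = 165528 × 0.189738 = 31407 J
In ft·lbf: 31407 / 1.35582 = 23164.6 ft·lbf

2.32×10⁴ ft·lbf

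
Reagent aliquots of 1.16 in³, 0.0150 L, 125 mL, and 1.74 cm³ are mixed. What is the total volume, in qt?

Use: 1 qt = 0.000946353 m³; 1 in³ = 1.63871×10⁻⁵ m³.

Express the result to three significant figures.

1.16 in³ × 1.63871×10⁻⁵ = 1.9009×10⁻⁵ m³
0.0150 L × 0.001 = 1.5×10⁻⁵ m³
125 mL × 10⁻⁶ = 1.25×10⁻⁴ m³
1.74 cm³ × 10⁻⁶ = 1.74×10⁻⁶ m³
Total: 1.9009×10⁻⁵ + 1.5×10⁻⁵ + 1.25×10⁻⁴ + 1.74×10⁻⁶ = 1.60749×10⁻⁴ m³
In qt: 1.60749×10⁻⁴ / 0.000946353 = 0.169862 qt

0.170 qt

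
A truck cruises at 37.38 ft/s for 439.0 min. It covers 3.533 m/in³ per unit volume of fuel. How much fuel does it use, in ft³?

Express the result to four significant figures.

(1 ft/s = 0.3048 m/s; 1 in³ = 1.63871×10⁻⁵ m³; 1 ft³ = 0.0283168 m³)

37.38 ft/s → 11.3934 m/s
439.0 min → 26340 s
d = v × t = 11.3934 × 26340 = 300102 m
3.533 m/in³ → 215596 m/m³
V = d / (distance per unit fuel) = 300102 / 215596 = 1.39196 m³
In ft³: 1.39196 / 0.0283168 = 49.1567 ft³

49.16 ft³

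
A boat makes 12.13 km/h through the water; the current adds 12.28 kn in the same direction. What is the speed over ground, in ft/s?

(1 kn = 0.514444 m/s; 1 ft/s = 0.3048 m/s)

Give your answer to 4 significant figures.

12.13 km/h × (1/3.6) = 3.36944 m/s
12.28 kn × 0.514444 = 6.31737 m/s
Sum: 3.36944 + 6.31737 = 9.68681 m/s
In ft/s: 9.68681 / 0.3048 = 31.7809 ft/s

31.78 ft/s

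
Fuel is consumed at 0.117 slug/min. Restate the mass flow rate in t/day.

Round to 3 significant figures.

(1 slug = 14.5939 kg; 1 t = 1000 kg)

0.117 slug/min × 14.5939 kg/slug ÷ 60 s/min = 0.0284581 kg/s
0.0284581 kg/s ÷ 1000 kg/t × 86400 s/day = 2.45878 t/day

2.46 t/day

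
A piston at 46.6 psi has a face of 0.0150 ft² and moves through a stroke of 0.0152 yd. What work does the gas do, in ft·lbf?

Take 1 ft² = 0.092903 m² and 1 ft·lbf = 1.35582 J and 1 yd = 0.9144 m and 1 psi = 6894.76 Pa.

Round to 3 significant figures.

4.59 ft·lbf

46.6 psi → 321296 Pa
0.0150 ft² → 0.00139354 m²
F = P × A = 321296 × 0.00139354 = 447.739 N
0.0152 yd → 0.0138989 m
W = F × d = 447.739 × 0.0138989 = 6.22308 J
In ft·lbf: 6.22308 / 1.35582 = 4.5899 ft·lbf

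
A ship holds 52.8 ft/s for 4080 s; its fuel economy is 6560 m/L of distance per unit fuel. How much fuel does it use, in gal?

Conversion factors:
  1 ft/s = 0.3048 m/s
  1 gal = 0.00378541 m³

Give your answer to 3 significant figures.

2.64 gal

52.8 ft/s → 16.0934 m/s
d = v × t = 16.0934 × 4080 = 65661.1 m
6560 m/L → 6.56×10⁶ m/m³
V = d / (distance per unit fuel) = 65661.1 / 6.56×10⁶ = 0.0100093 m³
In gal: 0.0100093 / 0.00378541 = 2.64418 gal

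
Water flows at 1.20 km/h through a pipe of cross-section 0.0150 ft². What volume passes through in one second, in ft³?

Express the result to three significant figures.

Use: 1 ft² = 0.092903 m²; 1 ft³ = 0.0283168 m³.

1.20 km/h × (1/3.6) = 0.333333 m/s
0.0150 ft² × 0.092903 = 0.00139354 m²
V = v × A × t = 0.333333 m/s × 0.00139354 m² × 1 s = 4.64513×10⁻⁴ m³
4.64513×10⁻⁴ m³ ÷ (0.0283168 m³/ft³) = 0.0164041 ft³

0.0164 ft³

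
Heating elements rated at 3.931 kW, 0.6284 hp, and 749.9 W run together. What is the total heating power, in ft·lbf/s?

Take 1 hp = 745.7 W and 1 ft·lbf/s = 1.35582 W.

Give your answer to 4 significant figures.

3798 ft·lbf/s

3.931 kW × 1000 = 3931 W
0.6284 hp × 745.7 = 468.598 W
749.9 W (already W)
Sum: 3931 + 468.598 + 749.9 = 5149.5 W
In ft·lbf/s: 5149.5 / 1.35582 = 3798.07 ft·lbf/s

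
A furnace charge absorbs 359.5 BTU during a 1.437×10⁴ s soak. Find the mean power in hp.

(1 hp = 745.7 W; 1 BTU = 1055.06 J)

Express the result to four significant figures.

359.5 BTU × 1055.06 = 379294 J
P = E / t = 379294 J / 14370 s = 26.3949 W
26.3949 W ÷ (745.7 W/hp) = 0.0353961 hp

0.03540 hp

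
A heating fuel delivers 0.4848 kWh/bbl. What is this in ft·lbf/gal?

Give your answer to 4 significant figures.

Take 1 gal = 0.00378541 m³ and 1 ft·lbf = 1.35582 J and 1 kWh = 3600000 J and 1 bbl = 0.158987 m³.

0.4848 kWh/bbl × 3600000 J/kWh ÷ 0.158987 m³/bbl = 1.09775×10⁷ J/m³
1.09775×10⁷ J/m³ ÷ 1.35582 J/ft·lbf × 0.00378541 m³/gal = 30648.9 ft·lbf/gal

3.065×10⁴ ft·lbf/gal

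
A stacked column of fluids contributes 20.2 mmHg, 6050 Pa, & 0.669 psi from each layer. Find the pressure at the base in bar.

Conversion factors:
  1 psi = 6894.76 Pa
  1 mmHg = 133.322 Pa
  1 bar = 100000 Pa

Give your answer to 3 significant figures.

20.2 mmHg × 133.322 = 2693.1 Pa
6050 Pa (already Pa)
0.669 psi × 6894.76 = 4612.59 Pa
Total: 2693.1 + 6050 + 4612.59 = 13355.7 Pa
In bar: 13355.7 / 100000 = 0.133557 bar

0.134 bar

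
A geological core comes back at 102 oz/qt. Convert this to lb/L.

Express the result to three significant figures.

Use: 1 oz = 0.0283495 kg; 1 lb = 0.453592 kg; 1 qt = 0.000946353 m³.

102 oz/qt × 0.0283495 kg/oz ÷ 0.000946353 m³/qt = 3055.57 kg/m³
3055.57 kg/m³ ÷ 0.453592 kg/lb × 0.001 m³/L = 6.73638 lb/L

6.74 lb/L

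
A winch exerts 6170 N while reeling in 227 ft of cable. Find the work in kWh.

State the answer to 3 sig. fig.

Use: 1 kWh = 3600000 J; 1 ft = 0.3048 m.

227 ft × 0.3048 → 69.1896 m
W = F × d = 6170 N × 69.1896 m = 426900 J
426900 J ÷ (3600000 J/kWh) = 0.118583 kWh

0.119 kWh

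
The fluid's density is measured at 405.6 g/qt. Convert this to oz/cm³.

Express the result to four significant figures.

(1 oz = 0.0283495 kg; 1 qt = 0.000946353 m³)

0.01512 oz/cm³

405.6 g/qt × 0.001 kg/g ÷ 0.000946353 m³/qt = 428.593 kg/m³
428.593 kg/m³ ÷ 0.0283495 kg/oz × 10⁻⁶ m³/cm³ = 0.0151182 oz/cm³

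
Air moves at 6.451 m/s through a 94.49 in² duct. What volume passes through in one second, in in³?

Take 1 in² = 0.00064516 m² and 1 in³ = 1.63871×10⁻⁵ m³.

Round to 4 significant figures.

94.49 in² × 0.00064516 = 0.0609612 m²
V = v × A × t = 6.451 m/s × 0.0609612 m² × 1 s = 0.393261 m³
0.393261 m³ ÷ (1.63871×10⁻⁵ m³/in³) = 23998.2 in³

2.400×10⁴ in³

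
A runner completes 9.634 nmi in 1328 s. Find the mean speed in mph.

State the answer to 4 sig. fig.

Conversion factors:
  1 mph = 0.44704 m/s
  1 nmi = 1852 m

9.634 nmi × 1852 → 17842.2 m
v = d / t = 17842.2 m / 1328 s = 13.4354 m/s
13.4354 m/s ÷ (0.44704 m/s/mph) = 30.0541 mph

30.05 mph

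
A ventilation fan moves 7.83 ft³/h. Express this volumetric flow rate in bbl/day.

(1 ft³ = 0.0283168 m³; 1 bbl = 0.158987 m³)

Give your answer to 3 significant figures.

7.83 ft³/h × 0.0283168 m³/ft³ ÷ 3600 s/h = 6.1589×10⁻⁵ m³/s
6.1589×10⁻⁵ m³/s ÷ 0.158987 m³/bbl × 86400 s/day = 33.47 bbl/day

33.5 bbl/day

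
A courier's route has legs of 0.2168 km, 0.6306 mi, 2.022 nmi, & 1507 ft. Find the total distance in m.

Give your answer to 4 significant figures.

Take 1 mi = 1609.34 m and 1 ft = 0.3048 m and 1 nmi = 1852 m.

5436 m

0.2168 km × 1000 = 216.8 m
0.6306 mi × 1609.34 = 1014.85 m
2.022 nmi × 1852 = 3744.74 m
1507 ft × 0.3048 = 459.334 m
Total: 216.8 + 1014.85 + 3744.74 + 459.334 = 5435.72 m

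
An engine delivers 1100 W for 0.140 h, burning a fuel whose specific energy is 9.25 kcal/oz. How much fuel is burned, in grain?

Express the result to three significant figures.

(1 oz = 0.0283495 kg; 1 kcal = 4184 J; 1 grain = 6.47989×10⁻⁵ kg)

0.140 h → 504 s
E = P × t = 1100 × 504 = 554400 J
9.25 kcal/oz → 1.36517×10⁶ J/kg
m = E / e_s = 554400 / 1.36517×10⁶ = 0.406103 kg
In grain: 0.406103 / 6.47989×10⁻⁵ = 6267.13 grain

6270 grain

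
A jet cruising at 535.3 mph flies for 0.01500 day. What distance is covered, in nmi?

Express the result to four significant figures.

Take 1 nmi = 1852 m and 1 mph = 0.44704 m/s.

167.5 nmi

535.3 mph × 0.44704 = 239.301 m/s
0.01500 day × 86400 = 1296 s
d = v × t = 239.301 m/s × 1296 s = 310134 m
310134 m ÷ (1852 m/nmi) = 167.459 nmi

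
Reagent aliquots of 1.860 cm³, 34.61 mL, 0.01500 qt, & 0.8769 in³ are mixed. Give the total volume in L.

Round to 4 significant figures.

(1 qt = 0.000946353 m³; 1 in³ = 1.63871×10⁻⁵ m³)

0.06504 L

1.860 cm³ × 10⁻⁶ = 1.86×10⁻⁶ m³
34.61 mL × 10⁻⁶ = 3.461×10⁻⁵ m³
0.01500 qt × 0.000946353 = 1.41953×10⁻⁵ m³
0.8769 in³ × 1.63871×10⁻⁵ = 1.43698×10⁻⁵ m³
Sum: 1.86×10⁻⁶ + 3.461×10⁻⁵ + 1.41953×10⁻⁵ + 1.43698×10⁻⁵ = 6.50351×10⁻⁵ m³
In L: 6.50351×10⁻⁵ / 0.001 = 0.0650351 L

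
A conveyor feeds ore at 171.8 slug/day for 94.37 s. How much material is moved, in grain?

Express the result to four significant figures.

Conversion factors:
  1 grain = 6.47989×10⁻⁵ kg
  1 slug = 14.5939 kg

171.8 slug/day → 0.0290189 kg/s
m = ṁ × t = 0.0290189 × 94.37 = 2.73851 kg
In grain: 2.73851 / 6.47989×10⁻⁵ = 42261.7 grain

4.226×10⁴ grain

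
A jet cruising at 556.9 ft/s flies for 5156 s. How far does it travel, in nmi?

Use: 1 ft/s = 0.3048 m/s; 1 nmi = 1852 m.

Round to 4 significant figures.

472.6 nmi

556.9 ft/s × 0.3048 → 169.743 m/s
d = v × t = 169.743 m/s × 5156 s = 875195 m
875195 m ÷ (1852 m/nmi) = 472.567 nmi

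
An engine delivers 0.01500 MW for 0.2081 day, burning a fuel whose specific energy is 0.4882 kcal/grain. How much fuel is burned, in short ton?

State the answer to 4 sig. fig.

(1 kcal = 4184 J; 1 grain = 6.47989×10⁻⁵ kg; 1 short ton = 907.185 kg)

0.01500 MW → 15000 W
0.2081 day → 17979.8 s
E = P × t = 15000 × 17979.8 = 2.69697×10⁸ J
0.4882 kcal/grain → 3.15226×10⁷ J/kg
m = E / e_s = 2.69697×10⁸ / 3.15226×10⁷ = 8.55567 kg
In short ton: 8.55567 / 907.185 = 0.00943101 short ton

0.009431 short ton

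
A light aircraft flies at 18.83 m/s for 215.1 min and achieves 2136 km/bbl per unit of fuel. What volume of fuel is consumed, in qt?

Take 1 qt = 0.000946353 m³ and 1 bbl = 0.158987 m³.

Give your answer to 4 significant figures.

19.11 qt

215.1 min → 12906 s
d = v × t = 18.83 × 12906 = 243020 m
2136 km/bbl → 1.34351×10⁷ m/m³
V = d / (distance per unit fuel) = 243020 / 1.34351×10⁷ = 0.0180884 m³
In qt: 0.0180884 / 0.000946353 = 19.1138 qt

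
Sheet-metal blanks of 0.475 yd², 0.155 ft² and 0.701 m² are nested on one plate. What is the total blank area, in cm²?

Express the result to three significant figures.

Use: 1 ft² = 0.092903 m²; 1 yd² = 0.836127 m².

1.11×10⁴ cm²

0.475 yd² × 0.836127 = 0.39716 m²
0.155 ft² × 0.092903 = 0.0144 m²
0.701 m² (already m²)
Combined: 0.39716 + 0.0144 + 0.701 = 1.11256 m²
In cm²: 1.11256 / 0.0001 = 11125.6 cm²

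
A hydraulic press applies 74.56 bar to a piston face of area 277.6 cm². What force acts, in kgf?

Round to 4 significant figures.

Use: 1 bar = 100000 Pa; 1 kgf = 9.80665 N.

74.56 bar × 100000 = 7.456×10⁶ Pa
277.6 cm² × 0.0001 = 0.02776 m²
F = P × A = 7.456×10⁶ Pa × 0.02776 m² = 206979 N
206979 N ÷ (9.80665 N/kgf) = 21106 kgf

2.111×10⁴ kgf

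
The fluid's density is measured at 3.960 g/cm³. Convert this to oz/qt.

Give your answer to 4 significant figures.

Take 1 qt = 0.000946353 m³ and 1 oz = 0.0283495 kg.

132.2 oz/qt

3.960 g/cm³ × 0.001 kg/g ÷ 10⁻⁶ m³/cm³ = 3960 kg/m³
3960 kg/m³ ÷ 0.0283495 kg/oz × 0.000946353 m³/qt = 132.191 oz/qt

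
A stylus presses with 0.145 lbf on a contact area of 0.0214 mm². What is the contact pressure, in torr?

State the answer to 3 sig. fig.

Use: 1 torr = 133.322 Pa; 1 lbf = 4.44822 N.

2.26×10⁵ torr

0.145 lbf × 4.44822 → 0.644992 N
0.0214 mm² × 10⁻⁶ → 2.14×10⁻⁸ m²
P = F / A = 0.644992 N / 2.14×10⁻⁸ m² = 3.01398×10⁷ Pa
3.01398×10⁷ Pa ÷ (133.322 Pa/torr) = 226068 torr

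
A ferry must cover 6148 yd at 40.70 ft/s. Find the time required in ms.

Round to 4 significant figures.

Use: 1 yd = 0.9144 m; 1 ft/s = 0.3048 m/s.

4.532×10⁵ ms

6148 yd × 0.9144 → 5621.73 m
40.70 ft/s × 0.3048 → 12.4054 m/s
t = d / v = 5621.73 m / 12.4054 m/s = 453.168 s
453.168 s ÷ (0.001 s/ms) = 453168 ms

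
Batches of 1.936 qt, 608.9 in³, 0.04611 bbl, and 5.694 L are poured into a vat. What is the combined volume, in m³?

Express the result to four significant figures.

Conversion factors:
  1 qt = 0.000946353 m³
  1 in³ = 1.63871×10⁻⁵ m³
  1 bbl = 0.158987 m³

1.936 qt × 0.000946353 = 0.00183214 m³
608.9 in³ × 1.63871×10⁻⁵ = 0.00997811 m³
0.04611 bbl × 0.158987 = 0.00733089 m³
5.694 L × 0.001 = 0.005694 m³
Combined: 0.00183214 + 0.00997811 + 0.00733089 + 0.005694 = 0.0248351 m³

0.02484 m³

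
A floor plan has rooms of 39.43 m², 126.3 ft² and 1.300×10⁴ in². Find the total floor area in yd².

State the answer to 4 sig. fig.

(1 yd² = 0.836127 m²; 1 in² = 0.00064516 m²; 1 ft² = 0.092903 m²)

71.22 yd²

39.43 m² (already m²)
126.3 ft² × 0.092903 = 11.7336 m²
1.300×10⁴ in² × 0.00064516 = 8.38708 m²
Combined: 39.43 + 11.7336 + 8.38708 = 59.5507 m²
In yd²: 59.5507 / 0.836127 = 71.2221 yd²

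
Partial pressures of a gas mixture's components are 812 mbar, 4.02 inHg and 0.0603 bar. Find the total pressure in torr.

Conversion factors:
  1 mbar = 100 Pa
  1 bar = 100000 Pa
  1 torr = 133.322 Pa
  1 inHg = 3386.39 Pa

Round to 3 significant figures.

812 mbar × 100 = 81200 Pa
4.02 inHg × 3386.39 = 13613.3 Pa
0.0603 bar × 100000 = 6030 Pa
Sum: 81200 + 13613.3 + 6030 = 100843 Pa
In torr: 100843 / 133.322 = 756.387 torr

756 torr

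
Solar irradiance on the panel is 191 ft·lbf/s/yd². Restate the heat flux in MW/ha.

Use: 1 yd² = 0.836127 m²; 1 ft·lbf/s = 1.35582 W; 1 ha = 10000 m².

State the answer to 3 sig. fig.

3.10 MW/ha

191 ft·lbf/s/yd² × 1.35582 W/ft·lbf/s ÷ 0.836127 m²/yd² = 309.716 W/m²
309.716 W/m² ÷ 1000000 W/MW × 10000 m²/ha = 3.09716 MW/ha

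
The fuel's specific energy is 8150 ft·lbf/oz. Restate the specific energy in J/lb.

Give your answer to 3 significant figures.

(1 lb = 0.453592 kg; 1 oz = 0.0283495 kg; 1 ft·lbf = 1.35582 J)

1.77×10⁵ J/lb

8150 ft·lbf/oz × 1.35582 J/ft·lbf ÷ 0.0283495 kg/oz = 389775 J/kg
389775 J/kg × 0.453592 kg/lb = 176799 J/lb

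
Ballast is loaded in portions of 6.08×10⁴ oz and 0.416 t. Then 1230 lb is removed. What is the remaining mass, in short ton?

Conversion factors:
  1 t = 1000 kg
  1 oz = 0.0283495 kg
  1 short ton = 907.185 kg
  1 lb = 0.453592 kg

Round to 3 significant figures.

1.74 short ton

6.08×10⁴ oz × 0.0283495 → 1723.65 kg
0.416 t × 1000 → 416 kg
1230 lb × 0.453592 → 557.918 kg
Sum: 1723.65 + 416 − 557.918 = 1581.73 kg
In short ton: 1581.73 / 907.185 = 1.74356 short ton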